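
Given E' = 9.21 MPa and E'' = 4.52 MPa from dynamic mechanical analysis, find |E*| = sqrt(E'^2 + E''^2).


|E*| = sqrt(E'^2 + E''^2)
= sqrt(9.21^2 + 4.52^2)
= sqrt(84.8241 + 20.4304)
= 10.259 MPa

10.259 MPa


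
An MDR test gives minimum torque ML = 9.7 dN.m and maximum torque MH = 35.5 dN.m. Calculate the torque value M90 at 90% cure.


M90 = ML + 0.9 * (MH - ML)
M90 = 9.7 + 0.9 * (35.5 - 9.7)
M90 = 9.7 + 0.9 * 25.8
M90 = 32.92 dN.m

32.92 dN.m


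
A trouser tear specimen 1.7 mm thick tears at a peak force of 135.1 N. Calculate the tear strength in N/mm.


Tear strength = force / thickness
= 135.1 / 1.7
= 79.47 N/mm

79.47 N/mm


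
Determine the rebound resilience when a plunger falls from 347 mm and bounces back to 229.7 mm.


Resilience = h_rebound / h_drop * 100
= 229.7 / 347 * 100
= 66.2%

66.2%


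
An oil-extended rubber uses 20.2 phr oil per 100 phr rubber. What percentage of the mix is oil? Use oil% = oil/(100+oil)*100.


Oil % = oil / (100 + oil) * 100
= 20.2 / (100 + 20.2) * 100
= 20.2 / 120.2 * 100
= 16.81%

16.81%


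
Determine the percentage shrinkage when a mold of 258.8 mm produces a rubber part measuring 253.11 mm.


Shrinkage = (mold - part) / mold * 100
= (258.8 - 253.11) / 258.8 * 100
= 5.69 / 258.8 * 100
= 2.2%

2.2%


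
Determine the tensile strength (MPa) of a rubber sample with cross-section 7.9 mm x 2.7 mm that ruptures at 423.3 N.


Area = width * thickness = 7.9 * 2.7 = 21.33 mm^2
TS = force / area = 423.3 / 21.33 = 19.85 MPa

19.85 MPa


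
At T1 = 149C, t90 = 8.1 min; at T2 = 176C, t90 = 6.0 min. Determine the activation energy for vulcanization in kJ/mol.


T1 = 422.15 K, T2 = 449.15 K
1/T1 - 1/T2 = 1.4240e-04
ln(t1/t2) = ln(8.1/6.0) = 0.3001
Ea = 8.314 * 0.3001 / 1.4240e-04 = 17521.7345 J/mol
Ea = 17.52 kJ/mol

17.52 kJ/mol


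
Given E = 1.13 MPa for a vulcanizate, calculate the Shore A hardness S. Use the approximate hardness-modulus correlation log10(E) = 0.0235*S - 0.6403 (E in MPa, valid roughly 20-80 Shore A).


log10(E) = 0.0235*S - 0.6403  =>  S = (log10(E) + 0.6403) / 0.0235
log10(1.13) = 0.053078
S = (0.053078 + 0.6403) / 0.0235 = 0.693378 / 0.0235
S = 29.5

Shore A = 29.5


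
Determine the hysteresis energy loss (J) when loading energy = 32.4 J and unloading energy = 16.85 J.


Hysteresis loss = loading - unloading
= 32.4 - 16.85
= 15.55 J

15.55 J


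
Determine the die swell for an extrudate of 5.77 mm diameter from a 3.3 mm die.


Die swell ratio = D_extrudate / D_die
= 5.77 / 3.3
= 1.748

Die swell = 1.748


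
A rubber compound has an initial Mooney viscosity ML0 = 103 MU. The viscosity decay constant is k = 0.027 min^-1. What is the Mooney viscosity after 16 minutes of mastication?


ML = ML0 * exp(-k * t)
ML = 103 * exp(-0.027 * 16)
ML = 103 * 0.6492
ML = 66.87 MU

66.87 MU


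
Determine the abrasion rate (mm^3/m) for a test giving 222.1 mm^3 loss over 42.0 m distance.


Rate = volume_loss / distance
= 222.1 / 42.0
= 5.288 mm^3/m

5.288 mm^3/m


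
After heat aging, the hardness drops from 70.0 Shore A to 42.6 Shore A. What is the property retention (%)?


Retention = aged / original * 100
= 42.6 / 70.0 * 100
= 60.9%

60.9%


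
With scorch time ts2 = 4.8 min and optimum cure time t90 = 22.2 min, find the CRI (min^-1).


CRI = 100 / (t90 - ts2)
= 100 / (22.2 - 4.8)
= 100 / 17.4
= 5.75 min^-1

5.75 min^-1


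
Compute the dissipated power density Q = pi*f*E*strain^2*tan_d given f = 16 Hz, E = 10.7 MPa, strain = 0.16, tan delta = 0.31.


Q = pi * f * E * strain^2 * tan_d
= pi * 16 * 10.7 * 0.16^2 * 0.31
= pi * 16 * 10.7 * 0.0256 * 0.31
= 4.2683

Q = 4.2683


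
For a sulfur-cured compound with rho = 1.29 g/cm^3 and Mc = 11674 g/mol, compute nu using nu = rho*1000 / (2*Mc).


nu = rho * 1000 / (2 * Mc)
nu = 1.29 * 1000 / (2 * 11674)
nu = 1290.0 / 23348
nu = 0.0553 mol/L

0.0553 mol/L


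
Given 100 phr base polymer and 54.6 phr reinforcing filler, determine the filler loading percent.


Filler % = filler / (rubber + filler) * 100
= 54.6 / (100 + 54.6) * 100
= 54.6 / 154.6 * 100
= 35.32%

35.32%


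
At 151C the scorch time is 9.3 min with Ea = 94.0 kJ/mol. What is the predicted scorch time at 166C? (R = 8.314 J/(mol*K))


Convert temperatures: T1 = 151 + 273.15 = 424.15 K, T2 = 166 + 273.15 = 439.15 K
ts2_new = 9.3 * exp(94000 / 8.314 * (1/439.15 - 1/424.15))
1/T2 - 1/T1 = -8.0530e-05
ts2_new = 3.74 min

3.74 min


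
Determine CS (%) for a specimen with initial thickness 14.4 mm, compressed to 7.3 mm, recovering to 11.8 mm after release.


CS = (t0 - recovered) / (t0 - ts) * 100
= (14.4 - 11.8) / (14.4 - 7.3) * 100
= 2.6 / 7.1 * 100
= 36.6%

36.6%


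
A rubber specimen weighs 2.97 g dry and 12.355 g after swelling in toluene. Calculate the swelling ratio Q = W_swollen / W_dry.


Q = W_swollen / W_dry
Q = 12.355 / 2.97
Q = 4.16

Q = 4.16


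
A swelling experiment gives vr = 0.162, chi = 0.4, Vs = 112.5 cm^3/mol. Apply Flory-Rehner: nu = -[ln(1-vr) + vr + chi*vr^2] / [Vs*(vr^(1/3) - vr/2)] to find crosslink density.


ln(1 - vr) = ln(1 - 0.162) = -0.1767
Numerator = -((-0.1767) + 0.162 + 0.4 * 0.162^2) = 0.0042
Denominator = 112.5 * (0.162^(1/3) - 0.162/2) = 52.2153
nu = 0.0042 / 52.2153 = 8.1194e-05 mol/cm^3

8.1194e-05 mol/cm^3


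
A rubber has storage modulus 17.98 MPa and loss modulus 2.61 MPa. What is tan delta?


tan delta = E'' / E'
= 2.61 / 17.98
= 0.1452

tan delta = 0.1452


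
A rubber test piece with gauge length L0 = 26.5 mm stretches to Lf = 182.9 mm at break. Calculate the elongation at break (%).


Elongation = (Lf - L0) / L0 * 100
= (182.9 - 26.5) / 26.5 * 100
= 156.4 / 26.5 * 100
= 590.2%

590.2%


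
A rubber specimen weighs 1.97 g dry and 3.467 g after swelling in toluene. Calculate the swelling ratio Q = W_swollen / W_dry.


Q = W_swollen / W_dry
Q = 3.467 / 1.97
Q = 1.76

Q = 1.76


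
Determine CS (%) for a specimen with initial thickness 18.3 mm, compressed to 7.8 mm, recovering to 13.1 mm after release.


CS = (t0 - recovered) / (t0 - ts) * 100
= (18.3 - 13.1) / (18.3 - 7.8) * 100
= 5.2 / 10.5 * 100
= 49.5%

49.5%


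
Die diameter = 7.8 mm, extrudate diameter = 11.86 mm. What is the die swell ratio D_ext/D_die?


Die swell ratio = D_extrudate / D_die
= 11.86 / 7.8
= 1.521

Die swell = 1.521


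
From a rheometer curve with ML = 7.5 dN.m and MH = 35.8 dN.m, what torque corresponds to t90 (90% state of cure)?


M90 = ML + 0.9 * (MH - ML)
M90 = 7.5 + 0.9 * (35.8 - 7.5)
M90 = 7.5 + 0.9 * 28.3
M90 = 32.97 dN.m

32.97 dN.m


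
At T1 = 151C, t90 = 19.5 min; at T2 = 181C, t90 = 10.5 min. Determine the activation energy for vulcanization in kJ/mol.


T1 = 424.15 K, T2 = 454.15 K
1/T1 - 1/T2 = 1.5574e-04
ln(t1/t2) = ln(19.5/10.5) = 0.6190
Ea = 8.314 * 0.6190 / 1.5574e-04 = 33046.5185 J/mol
Ea = 33.05 kJ/mol

33.05 kJ/mol


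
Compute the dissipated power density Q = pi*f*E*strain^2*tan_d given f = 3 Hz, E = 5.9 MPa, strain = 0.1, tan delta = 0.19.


Q = pi * f * E * strain^2 * tan_d
= pi * 3 * 5.9 * 0.1^2 * 0.19
= pi * 3 * 5.9 * 0.0100 * 0.19
= 0.1057

Q = 0.1057


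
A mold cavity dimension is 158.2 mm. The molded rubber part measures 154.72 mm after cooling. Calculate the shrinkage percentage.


Shrinkage = (mold - part) / mold * 100
= (158.2 - 154.72) / 158.2 * 100
= 3.48 / 158.2 * 100
= 2.2%

2.2%


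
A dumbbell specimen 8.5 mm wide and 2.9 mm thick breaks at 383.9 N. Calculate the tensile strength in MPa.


Area = width * thickness = 8.5 * 2.9 = 24.65 mm^2
TS = force / area = 383.9 / 24.65 = 15.57 MPa

15.57 MPa


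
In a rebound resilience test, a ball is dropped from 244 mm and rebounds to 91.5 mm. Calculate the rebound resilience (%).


Resilience = h_rebound / h_drop * 100
= 91.5 / 244 * 100
= 37.5%

37.5%


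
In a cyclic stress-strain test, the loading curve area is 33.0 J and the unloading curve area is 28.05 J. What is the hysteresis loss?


Hysteresis loss = loading - unloading
= 33.0 - 28.05
= 4.95 J

4.95 J


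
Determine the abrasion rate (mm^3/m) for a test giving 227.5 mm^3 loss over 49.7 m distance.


Rate = volume_loss / distance
= 227.5 / 49.7
= 4.577 mm^3/m

4.577 mm^3/m


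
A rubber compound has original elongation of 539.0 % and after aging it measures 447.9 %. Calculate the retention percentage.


Retention = aged / original * 100
= 447.9 / 539.0 * 100
= 83.1%

83.1%


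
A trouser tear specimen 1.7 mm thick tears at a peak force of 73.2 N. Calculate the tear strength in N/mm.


Tear strength = force / thickness
= 73.2 / 1.7
= 43.06 N/mm

43.06 N/mm


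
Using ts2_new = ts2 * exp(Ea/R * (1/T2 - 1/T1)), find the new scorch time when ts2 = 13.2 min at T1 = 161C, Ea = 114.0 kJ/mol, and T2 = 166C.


Convert temperatures: T1 = 161 + 273.15 = 434.15 K, T2 = 166 + 273.15 = 439.15 K
ts2_new = 13.2 * exp(114000 / 8.314 * (1/439.15 - 1/434.15))
1/T2 - 1/T1 = -2.6225e-05
ts2_new = 9.21 min

9.21 min


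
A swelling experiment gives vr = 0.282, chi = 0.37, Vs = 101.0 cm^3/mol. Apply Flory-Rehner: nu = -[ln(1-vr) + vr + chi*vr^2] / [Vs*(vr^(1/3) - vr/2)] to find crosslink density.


ln(1 - vr) = ln(1 - 0.282) = -0.3313
Numerator = -((-0.3313) + 0.282 + 0.37 * 0.282^2) = 0.0199
Denominator = 101.0 * (0.282^(1/3) - 0.282/2) = 51.9915
nu = 0.0199 / 51.9915 = 3.8202e-04 mol/cm^3

3.8202e-04 mol/cm^3


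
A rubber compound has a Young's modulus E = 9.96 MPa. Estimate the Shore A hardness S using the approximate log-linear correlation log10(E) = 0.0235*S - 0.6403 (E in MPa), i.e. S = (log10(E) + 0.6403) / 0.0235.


log10(E) = 0.0235*S - 0.6403  =>  S = (log10(E) + 0.6403) / 0.0235
log10(9.96) = 0.998259
S = (0.998259 + 0.6403) / 0.0235 = 1.638559 / 0.0235
S = 69.7

Shore A = 69.7


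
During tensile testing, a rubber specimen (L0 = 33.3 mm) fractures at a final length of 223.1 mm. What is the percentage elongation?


Elongation = (Lf - L0) / L0 * 100
= (223.1 - 33.3) / 33.3 * 100
= 189.8 / 33.3 * 100
= 570.0%

570.0%


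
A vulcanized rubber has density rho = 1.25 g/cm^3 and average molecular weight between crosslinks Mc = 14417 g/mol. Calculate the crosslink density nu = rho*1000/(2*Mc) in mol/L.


nu = rho * 1000 / (2 * Mc)
nu = 1.25 * 1000 / (2 * 14417)
nu = 1250.0 / 28834
nu = 0.0434 mol/L

0.0434 mol/L


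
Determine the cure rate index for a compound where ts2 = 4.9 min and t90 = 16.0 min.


CRI = 100 / (t90 - ts2)
= 100 / (16.0 - 4.9)
= 100 / 11.1
= 9.01 min^-1

9.01 min^-1


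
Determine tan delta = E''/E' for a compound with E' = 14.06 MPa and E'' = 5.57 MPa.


tan delta = E'' / E'
= 5.57 / 14.06
= 0.3962

tan delta = 0.3962


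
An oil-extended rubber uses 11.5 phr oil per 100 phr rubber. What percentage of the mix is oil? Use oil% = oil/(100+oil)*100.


Oil % = oil / (100 + oil) * 100
= 11.5 / (100 + 11.5) * 100
= 11.5 / 111.5 * 100
= 10.31%

10.31%


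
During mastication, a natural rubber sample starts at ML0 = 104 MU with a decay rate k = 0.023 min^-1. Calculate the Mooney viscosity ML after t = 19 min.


ML = ML0 * exp(-k * t)
ML = 104 * exp(-0.023 * 19)
ML = 104 * 0.6460
ML = 67.18 MU

67.18 MU


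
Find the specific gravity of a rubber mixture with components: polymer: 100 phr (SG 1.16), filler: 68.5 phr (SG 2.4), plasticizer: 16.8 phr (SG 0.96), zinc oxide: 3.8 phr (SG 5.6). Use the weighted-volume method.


Sum of weights = 189.1
Volume contributions:
  polymer: 100/1.16 = 86.2069
  filler: 68.5/2.4 = 28.5417
  plasticizer: 16.8/0.96 = 17.5000
  zinc oxide: 3.8/5.6 = 0.6786
Sum of volumes = 132.9271
SG = 189.1 / 132.9271 = 1.423

SG = 1.423


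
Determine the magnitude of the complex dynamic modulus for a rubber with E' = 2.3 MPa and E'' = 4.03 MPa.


|E*| = sqrt(E'^2 + E''^2)
= sqrt(2.3^2 + 4.03^2)
= sqrt(5.2900 + 16.2409)
= 4.64 MPa

4.64 MPa


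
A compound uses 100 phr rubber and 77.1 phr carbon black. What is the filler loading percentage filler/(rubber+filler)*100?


Filler % = filler / (rubber + filler) * 100
= 77.1 / (100 + 77.1) * 100
= 77.1 / 177.1 * 100
= 43.53%

43.53%


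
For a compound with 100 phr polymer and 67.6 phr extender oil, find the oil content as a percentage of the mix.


Oil % = oil / (100 + oil) * 100
= 67.6 / (100 + 67.6) * 100
= 67.6 / 167.6 * 100
= 40.33%

40.33%


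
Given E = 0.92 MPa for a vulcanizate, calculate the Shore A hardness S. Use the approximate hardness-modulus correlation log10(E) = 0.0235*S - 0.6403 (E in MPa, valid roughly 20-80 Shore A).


log10(E) = 0.0235*S - 0.6403  =>  S = (log10(E) + 0.6403) / 0.0235
log10(0.92) = -0.036212
S = (-0.036212 + 0.6403) / 0.0235 = 0.604088 / 0.0235
S = 25.7

Shore A = 25.7


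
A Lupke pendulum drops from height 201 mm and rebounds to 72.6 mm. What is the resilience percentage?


Resilience = h_rebound / h_drop * 100
= 72.6 / 201 * 100
= 36.1%

36.1%


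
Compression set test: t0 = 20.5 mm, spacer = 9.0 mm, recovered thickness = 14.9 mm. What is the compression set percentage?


CS = (t0 - recovered) / (t0 - ts) * 100
= (20.5 - 14.9) / (20.5 - 9.0) * 100
= 5.6 / 11.5 * 100
= 48.7%

48.7%


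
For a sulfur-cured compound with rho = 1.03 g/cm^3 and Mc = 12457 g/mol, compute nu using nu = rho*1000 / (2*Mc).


nu = rho * 1000 / (2 * Mc)
nu = 1.03 * 1000 / (2 * 12457)
nu = 1030.0 / 24914
nu = 0.0413 mol/L

0.0413 mol/L


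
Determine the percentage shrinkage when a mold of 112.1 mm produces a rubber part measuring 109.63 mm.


Shrinkage = (mold - part) / mold * 100
= (112.1 - 109.63) / 112.1 * 100
= 2.47 / 112.1 * 100
= 2.2%

2.2%


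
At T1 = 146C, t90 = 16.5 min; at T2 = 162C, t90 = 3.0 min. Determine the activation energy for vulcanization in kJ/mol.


T1 = 419.15 K, T2 = 435.15 K
1/T1 - 1/T2 = 8.7723e-05
ln(t1/t2) = ln(16.5/3.0) = 1.7047
Ea = 8.314 * 1.7047 / 8.7723e-05 = 161569.2500 J/mol
Ea = 161.57 kJ/mol

161.57 kJ/mol


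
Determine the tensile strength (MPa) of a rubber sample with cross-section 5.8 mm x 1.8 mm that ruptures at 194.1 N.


Area = width * thickness = 5.8 * 1.8 = 10.44 mm^2
TS = force / area = 194.1 / 10.44 = 18.59 MPa

18.59 MPa


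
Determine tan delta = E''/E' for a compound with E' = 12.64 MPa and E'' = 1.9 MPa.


tan delta = E'' / E'
= 1.9 / 12.64
= 0.1503

tan delta = 0.1503


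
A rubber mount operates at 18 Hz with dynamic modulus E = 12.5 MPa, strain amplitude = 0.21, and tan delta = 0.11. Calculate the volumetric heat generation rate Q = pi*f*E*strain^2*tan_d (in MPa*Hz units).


Q = pi * f * E * strain^2 * tan_d
= pi * 18 * 12.5 * 0.21^2 * 0.11
= pi * 18 * 12.5 * 0.0441 * 0.11
= 3.4290

Q = 3.4290


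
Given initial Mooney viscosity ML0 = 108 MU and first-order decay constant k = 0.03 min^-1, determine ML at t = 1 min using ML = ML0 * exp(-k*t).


ML = ML0 * exp(-k * t)
ML = 108 * exp(-0.03 * 1)
ML = 108 * 0.9704
ML = 104.81 MU

104.81 MU


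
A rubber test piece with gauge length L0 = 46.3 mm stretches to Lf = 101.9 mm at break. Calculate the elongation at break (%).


Elongation = (Lf - L0) / L0 * 100
= (101.9 - 46.3) / 46.3 * 100
= 55.6 / 46.3 * 100
= 120.1%

120.1%


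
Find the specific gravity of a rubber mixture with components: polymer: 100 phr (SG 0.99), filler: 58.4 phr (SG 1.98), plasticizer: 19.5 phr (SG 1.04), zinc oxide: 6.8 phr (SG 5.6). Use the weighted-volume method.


Sum of weights = 184.7
Volume contributions:
  polymer: 100/0.99 = 101.0101
  filler: 58.4/1.98 = 29.4949
  plasticizer: 19.5/1.04 = 18.7500
  zinc oxide: 6.8/5.6 = 1.2143
Sum of volumes = 150.4693
SG = 184.7 / 150.4693 = 1.227

SG = 1.227


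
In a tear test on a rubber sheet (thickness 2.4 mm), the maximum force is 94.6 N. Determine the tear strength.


Tear strength = force / thickness
= 94.6 / 2.4
= 39.42 N/mm

39.42 N/mm


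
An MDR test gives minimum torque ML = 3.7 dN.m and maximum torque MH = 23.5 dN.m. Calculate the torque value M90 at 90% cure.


M90 = ML + 0.9 * (MH - ML)
M90 = 3.7 + 0.9 * (23.5 - 3.7)
M90 = 3.7 + 0.9 * 19.8
M90 = 21.52 dN.m

21.52 dN.m


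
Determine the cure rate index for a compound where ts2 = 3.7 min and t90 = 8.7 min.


CRI = 100 / (t90 - ts2)
= 100 / (8.7 - 3.7)
= 100 / 5.0
= 20.0 min^-1

20.0 min^-1


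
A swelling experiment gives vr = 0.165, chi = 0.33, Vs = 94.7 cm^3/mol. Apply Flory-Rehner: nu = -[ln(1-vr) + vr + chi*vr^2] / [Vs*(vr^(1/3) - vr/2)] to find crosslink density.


ln(1 - vr) = ln(1 - 0.165) = -0.1803
Numerator = -((-0.1803) + 0.165 + 0.33 * 0.165^2) = 0.0063
Denominator = 94.7 * (0.165^(1/3) - 0.165/2) = 44.1284
nu = 0.0063 / 44.1284 = 1.4366e-04 mol/cm^3

1.4366e-04 mol/cm^3


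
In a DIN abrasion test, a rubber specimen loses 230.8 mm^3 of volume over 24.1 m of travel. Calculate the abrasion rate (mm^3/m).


Rate = volume_loss / distance
= 230.8 / 24.1
= 9.577 mm^3/m

9.577 mm^3/m


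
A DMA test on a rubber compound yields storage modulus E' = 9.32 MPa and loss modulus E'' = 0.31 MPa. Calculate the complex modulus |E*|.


|E*| = sqrt(E'^2 + E''^2)
= sqrt(9.32^2 + 0.31^2)
= sqrt(86.8624 + 0.0961)
= 9.325 MPa

9.325 MPa


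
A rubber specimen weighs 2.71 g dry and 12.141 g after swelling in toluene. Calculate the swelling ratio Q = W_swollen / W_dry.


Q = W_swollen / W_dry
Q = 12.141 / 2.71
Q = 4.48

Q = 4.48


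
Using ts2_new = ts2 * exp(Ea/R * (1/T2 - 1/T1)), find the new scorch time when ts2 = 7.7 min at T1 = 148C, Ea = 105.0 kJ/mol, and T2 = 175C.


Convert temperatures: T1 = 148 + 273.15 = 421.15 K, T2 = 175 + 273.15 = 448.15 K
ts2_new = 7.7 * exp(105000 / 8.314 * (1/448.15 - 1/421.15))
1/T2 - 1/T1 = -1.4306e-04
ts2_new = 1.26 min

1.26 min


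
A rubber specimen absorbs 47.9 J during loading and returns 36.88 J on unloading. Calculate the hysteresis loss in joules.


Hysteresis loss = loading - unloading
= 47.9 - 36.88
= 11.02 J

11.02 J


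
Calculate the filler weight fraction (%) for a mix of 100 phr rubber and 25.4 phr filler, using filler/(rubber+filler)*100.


Filler % = filler / (rubber + filler) * 100
= 25.4 / (100 + 25.4) * 100
= 25.4 / 125.4 * 100
= 20.26%

20.26%


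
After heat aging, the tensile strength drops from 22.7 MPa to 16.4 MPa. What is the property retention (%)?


Retention = aged / original * 100
= 16.4 / 22.7 * 100
= 72.2%

72.2%


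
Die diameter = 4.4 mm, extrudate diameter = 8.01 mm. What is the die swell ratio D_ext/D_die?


Die swell ratio = D_extrudate / D_die
= 8.01 / 4.4
= 1.82

Die swell = 1.82


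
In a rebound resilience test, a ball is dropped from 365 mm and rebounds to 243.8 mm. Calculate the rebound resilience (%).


Resilience = h_rebound / h_drop * 100
= 243.8 / 365 * 100
= 66.8%

66.8%


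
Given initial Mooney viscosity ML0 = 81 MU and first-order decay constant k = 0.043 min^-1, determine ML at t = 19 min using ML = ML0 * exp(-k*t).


ML = ML0 * exp(-k * t)
ML = 81 * exp(-0.043 * 19)
ML = 81 * 0.4418
ML = 35.78 MU

35.78 MU


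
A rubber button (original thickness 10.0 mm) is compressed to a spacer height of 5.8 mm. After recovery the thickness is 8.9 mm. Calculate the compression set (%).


CS = (t0 - recovered) / (t0 - ts) * 100
= (10.0 - 8.9) / (10.0 - 5.8) * 100
= 1.1 / 4.2 * 100
= 26.2%

26.2%


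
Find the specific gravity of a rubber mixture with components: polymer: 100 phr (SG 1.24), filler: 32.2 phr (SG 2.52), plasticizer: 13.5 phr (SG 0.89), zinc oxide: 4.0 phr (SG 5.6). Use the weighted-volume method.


Sum of weights = 149.7
Volume contributions:
  polymer: 100/1.24 = 80.6452
  filler: 32.2/2.52 = 12.7778
  plasticizer: 13.5/0.89 = 15.1685
  zinc oxide: 4.0/5.6 = 0.7143
Sum of volumes = 109.3058
SG = 149.7 / 109.3058 = 1.37

SG = 1.37


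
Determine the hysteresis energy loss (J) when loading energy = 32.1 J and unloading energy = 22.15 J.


Hysteresis loss = loading - unloading
= 32.1 - 22.15
= 9.95 J

9.95 J


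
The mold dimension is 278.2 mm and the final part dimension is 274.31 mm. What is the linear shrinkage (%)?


Shrinkage = (mold - part) / mold * 100
= (278.2 - 274.31) / 278.2 * 100
= 3.89 / 278.2 * 100
= 1.4%

1.4%


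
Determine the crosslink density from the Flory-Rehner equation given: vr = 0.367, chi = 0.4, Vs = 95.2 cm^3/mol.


ln(1 - vr) = ln(1 - 0.367) = -0.4573
Numerator = -((-0.4573) + 0.367 + 0.4 * 0.367^2) = 0.0364
Denominator = 95.2 * (0.367^(1/3) - 0.367/2) = 50.6902
nu = 0.0364 / 50.6902 = 7.1827e-04 mol/cm^3

7.1827e-04 mol/cm^3


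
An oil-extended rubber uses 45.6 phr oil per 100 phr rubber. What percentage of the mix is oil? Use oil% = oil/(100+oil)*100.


Oil % = oil / (100 + oil) * 100
= 45.6 / (100 + 45.6) * 100
= 45.6 / 145.6 * 100
= 31.32%

31.32%


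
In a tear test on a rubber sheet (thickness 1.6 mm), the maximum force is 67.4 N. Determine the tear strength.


Tear strength = force / thickness
= 67.4 / 1.6
= 42.12 N/mm

42.12 N/mm


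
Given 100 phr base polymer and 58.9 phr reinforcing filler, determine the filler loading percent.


Filler % = filler / (rubber + filler) * 100
= 58.9 / (100 + 58.9) * 100
= 58.9 / 158.9 * 100
= 37.07%

37.07%


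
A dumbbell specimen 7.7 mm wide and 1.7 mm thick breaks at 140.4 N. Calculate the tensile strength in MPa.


Area = width * thickness = 7.7 * 1.7 = 13.09 mm^2
TS = force / area = 140.4 / 13.09 = 10.73 MPa

10.73 MPa


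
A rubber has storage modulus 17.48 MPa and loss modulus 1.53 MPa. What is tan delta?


tan delta = E'' / E'
= 1.53 / 17.48
= 0.0875

tan delta = 0.0875


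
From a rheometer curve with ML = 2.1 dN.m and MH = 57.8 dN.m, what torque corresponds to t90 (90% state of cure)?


M90 = ML + 0.9 * (MH - ML)
M90 = 2.1 + 0.9 * (57.8 - 2.1)
M90 = 2.1 + 0.9 * 55.7
M90 = 52.23 dN.m

52.23 dN.m


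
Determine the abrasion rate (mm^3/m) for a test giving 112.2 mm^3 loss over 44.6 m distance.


Rate = volume_loss / distance
= 112.2 / 44.6
= 2.516 mm^3/m

2.516 mm^3/m


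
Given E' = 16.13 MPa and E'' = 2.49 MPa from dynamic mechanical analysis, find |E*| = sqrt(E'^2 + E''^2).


|E*| = sqrt(E'^2 + E''^2)
= sqrt(16.13^2 + 2.49^2)
= sqrt(260.1769 + 6.2001)
= 16.321 MPa

16.321 MPa


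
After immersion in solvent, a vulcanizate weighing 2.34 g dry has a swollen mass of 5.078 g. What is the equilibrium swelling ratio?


Q = W_swollen / W_dry
Q = 5.078 / 2.34
Q = 2.17

Q = 2.17


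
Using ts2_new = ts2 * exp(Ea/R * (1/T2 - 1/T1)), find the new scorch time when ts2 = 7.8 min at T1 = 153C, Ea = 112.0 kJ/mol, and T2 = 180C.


Convert temperatures: T1 = 153 + 273.15 = 426.15 K, T2 = 180 + 273.15 = 453.15 K
ts2_new = 7.8 * exp(112000 / 8.314 * (1/453.15 - 1/426.15))
1/T2 - 1/T1 = -1.3982e-04
ts2_new = 1.19 min

1.19 min


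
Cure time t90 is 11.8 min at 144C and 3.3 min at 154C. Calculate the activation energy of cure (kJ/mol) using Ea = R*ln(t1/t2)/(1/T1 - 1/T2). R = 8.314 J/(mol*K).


T1 = 417.15 K, T2 = 427.15 K
1/T1 - 1/T2 = 5.6121e-05
ln(t1/t2) = ln(11.8/3.3) = 1.2742
Ea = 8.314 * 1.2742 / 5.6121e-05 = 188761.0836 J/mol
Ea = 188.76 kJ/mol

188.76 kJ/mol


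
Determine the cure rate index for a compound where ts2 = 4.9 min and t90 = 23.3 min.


CRI = 100 / (t90 - ts2)
= 100 / (23.3 - 4.9)
= 100 / 18.4
= 5.43 min^-1

5.43 min^-1


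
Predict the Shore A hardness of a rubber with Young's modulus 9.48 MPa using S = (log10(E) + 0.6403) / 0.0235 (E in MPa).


log10(E) = 0.0235*S - 0.6403  =>  S = (log10(E) + 0.6403) / 0.0235
log10(9.48) = 0.976808
S = (0.976808 + 0.6403) / 0.0235 = 1.617108 / 0.0235
S = 68.8

Shore A = 68.8


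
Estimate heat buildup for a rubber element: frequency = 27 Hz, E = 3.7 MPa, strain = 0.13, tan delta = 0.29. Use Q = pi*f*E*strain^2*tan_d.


Q = pi * f * E * strain^2 * tan_d
= pi * 27 * 3.7 * 0.13^2 * 0.29
= pi * 27 * 3.7 * 0.0169 * 0.29
= 1.5382

Q = 1.5382


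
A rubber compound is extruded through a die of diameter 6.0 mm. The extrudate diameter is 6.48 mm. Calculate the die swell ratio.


Die swell ratio = D_extrudate / D_die
= 6.48 / 6.0
= 1.08

Die swell = 1.08


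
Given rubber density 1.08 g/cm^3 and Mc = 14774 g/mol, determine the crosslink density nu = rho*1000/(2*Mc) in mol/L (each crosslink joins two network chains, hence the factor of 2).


nu = rho * 1000 / (2 * Mc)
nu = 1.08 * 1000 / (2 * 14774)
nu = 1080.0 / 29548
nu = 0.0366 mol/L

0.0366 mol/L


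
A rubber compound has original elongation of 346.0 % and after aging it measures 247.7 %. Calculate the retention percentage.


Retention = aged / original * 100
= 247.7 / 346.0 * 100
= 71.6%

71.6%


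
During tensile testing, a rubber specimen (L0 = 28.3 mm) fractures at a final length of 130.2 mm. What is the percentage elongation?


Elongation = (Lf - L0) / L0 * 100
= (130.2 - 28.3) / 28.3 * 100
= 101.9 / 28.3 * 100
= 360.1%

360.1%


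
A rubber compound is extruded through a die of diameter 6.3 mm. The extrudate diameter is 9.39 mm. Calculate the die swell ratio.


Die swell ratio = D_extrudate / D_die
= 9.39 / 6.3
= 1.49

Die swell = 1.49


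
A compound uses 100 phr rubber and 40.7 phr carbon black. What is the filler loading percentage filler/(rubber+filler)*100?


Filler % = filler / (rubber + filler) * 100
= 40.7 / (100 + 40.7) * 100
= 40.7 / 140.7 * 100
= 28.93%

28.93%


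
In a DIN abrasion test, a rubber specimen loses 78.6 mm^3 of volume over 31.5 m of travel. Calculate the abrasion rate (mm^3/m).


Rate = volume_loss / distance
= 78.6 / 31.5
= 2.495 mm^3/m

2.495 mm^3/m


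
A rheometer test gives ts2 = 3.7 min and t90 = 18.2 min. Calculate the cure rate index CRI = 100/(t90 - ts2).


CRI = 100 / (t90 - ts2)
= 100 / (18.2 - 3.7)
= 100 / 14.5
= 6.9 min^-1

6.9 min^-1


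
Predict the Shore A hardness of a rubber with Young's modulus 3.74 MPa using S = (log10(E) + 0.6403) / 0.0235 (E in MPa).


log10(E) = 0.0235*S - 0.6403  =>  S = (log10(E) + 0.6403) / 0.0235
log10(3.74) = 0.572872
S = (0.572872 + 0.6403) / 0.0235 = 1.213172 / 0.0235
S = 51.6

Shore A = 51.6


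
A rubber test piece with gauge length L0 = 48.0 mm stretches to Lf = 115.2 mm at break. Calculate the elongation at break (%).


Elongation = (Lf - L0) / L0 * 100
= (115.2 - 48.0) / 48.0 * 100
= 67.2 / 48.0 * 100
= 140.0%

140.0%


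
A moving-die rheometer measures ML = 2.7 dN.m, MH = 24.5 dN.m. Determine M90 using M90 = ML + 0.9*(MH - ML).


M90 = ML + 0.9 * (MH - ML)
M90 = 2.7 + 0.9 * (24.5 - 2.7)
M90 = 2.7 + 0.9 * 21.8
M90 = 22.32 dN.m

22.32 dN.m


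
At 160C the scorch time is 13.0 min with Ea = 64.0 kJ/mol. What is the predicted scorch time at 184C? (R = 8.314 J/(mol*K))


Convert temperatures: T1 = 160 + 273.15 = 433.15 K, T2 = 184 + 273.15 = 457.15 K
ts2_new = 13.0 * exp(64000 / 8.314 * (1/457.15 - 1/433.15))
1/T2 - 1/T1 = -1.2120e-04
ts2_new = 5.11 min

5.11 min


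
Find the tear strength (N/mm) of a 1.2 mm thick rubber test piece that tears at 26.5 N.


Tear strength = force / thickness
= 26.5 / 1.2
= 22.08 N/mm

22.08 N/mm


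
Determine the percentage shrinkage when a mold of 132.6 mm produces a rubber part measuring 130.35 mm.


Shrinkage = (mold - part) / mold * 100
= (132.6 - 130.35) / 132.6 * 100
= 2.25 / 132.6 * 100
= 1.7%

1.7%


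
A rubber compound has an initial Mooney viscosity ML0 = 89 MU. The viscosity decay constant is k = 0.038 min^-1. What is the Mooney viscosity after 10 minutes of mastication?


ML = ML0 * exp(-k * t)
ML = 89 * exp(-0.038 * 10)
ML = 89 * 0.6839
ML = 60.86 MU

60.86 MU


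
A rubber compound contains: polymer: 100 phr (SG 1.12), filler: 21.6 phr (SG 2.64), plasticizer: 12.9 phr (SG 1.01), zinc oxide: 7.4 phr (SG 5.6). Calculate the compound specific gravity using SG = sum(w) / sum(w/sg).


Sum of weights = 141.9
Volume contributions:
  polymer: 100/1.12 = 89.2857
  filler: 21.6/2.64 = 8.1818
  plasticizer: 12.9/1.01 = 12.7723
  zinc oxide: 7.4/5.6 = 1.3214
Sum of volumes = 111.5612
SG = 141.9 / 111.5612 = 1.272

SG = 1.272


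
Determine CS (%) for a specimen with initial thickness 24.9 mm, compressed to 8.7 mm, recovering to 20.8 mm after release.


CS = (t0 - recovered) / (t0 - ts) * 100
= (24.9 - 20.8) / (24.9 - 8.7) * 100
= 4.1 / 16.2 * 100
= 25.3%

25.3%


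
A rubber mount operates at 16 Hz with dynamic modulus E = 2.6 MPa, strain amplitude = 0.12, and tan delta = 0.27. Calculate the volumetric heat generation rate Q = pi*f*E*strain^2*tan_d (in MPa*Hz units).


Q = pi * f * E * strain^2 * tan_d
= pi * 16 * 2.6 * 0.12^2 * 0.27
= pi * 16 * 2.6 * 0.0144 * 0.27
= 0.5081

Q = 0.5081


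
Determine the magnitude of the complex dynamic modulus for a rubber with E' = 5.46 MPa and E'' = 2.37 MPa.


|E*| = sqrt(E'^2 + E''^2)
= sqrt(5.46^2 + 2.37^2)
= sqrt(29.8116 + 5.6169)
= 5.952 MPa

5.952 MPa


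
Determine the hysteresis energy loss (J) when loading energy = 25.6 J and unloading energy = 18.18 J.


Hysteresis loss = loading - unloading
= 25.6 - 18.18
= 7.42 J

7.42 J


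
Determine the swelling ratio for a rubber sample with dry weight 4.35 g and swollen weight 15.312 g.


Q = W_swollen / W_dry
Q = 15.312 / 4.35
Q = 3.52

Q = 3.52


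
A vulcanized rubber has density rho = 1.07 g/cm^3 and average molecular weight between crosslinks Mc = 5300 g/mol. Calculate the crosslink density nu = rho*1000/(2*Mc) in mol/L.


nu = rho * 1000 / (2 * Mc)
nu = 1.07 * 1000 / (2 * 5300)
nu = 1070.0 / 10600
nu = 0.1009 mol/L

0.1009 mol/L


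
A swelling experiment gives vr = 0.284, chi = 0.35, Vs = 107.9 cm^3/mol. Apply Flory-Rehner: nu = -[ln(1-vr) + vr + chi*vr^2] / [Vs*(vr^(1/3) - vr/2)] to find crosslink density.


ln(1 - vr) = ln(1 - 0.284) = -0.3341
Numerator = -((-0.3341) + 0.284 + 0.35 * 0.284^2) = 0.0218
Denominator = 107.9 * (0.284^(1/3) - 0.284/2) = 55.6024
nu = 0.0218 / 55.6024 = 3.9289e-04 mol/cm^3

3.9289e-04 mol/cm^3


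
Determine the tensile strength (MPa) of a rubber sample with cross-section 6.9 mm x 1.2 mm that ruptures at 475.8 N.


Area = width * thickness = 6.9 * 1.2 = 8.28 mm^2
TS = force / area = 475.8 / 8.28 = 57.46 MPa

57.46 MPa


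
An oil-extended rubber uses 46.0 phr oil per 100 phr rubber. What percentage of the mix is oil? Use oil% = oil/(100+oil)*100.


Oil % = oil / (100 + oil) * 100
= 46.0 / (100 + 46.0) * 100
= 46.0 / 146.0 * 100
= 31.51%

31.51%


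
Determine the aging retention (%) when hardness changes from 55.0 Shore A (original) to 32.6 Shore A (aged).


Retention = aged / original * 100
= 32.6 / 55.0 * 100
= 59.3%

59.3%


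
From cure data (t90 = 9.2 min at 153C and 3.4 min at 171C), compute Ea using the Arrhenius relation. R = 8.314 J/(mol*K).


T1 = 426.15 K, T2 = 444.15 K
1/T1 - 1/T2 = 9.5100e-05
ln(t1/t2) = ln(9.2/3.4) = 0.9954
Ea = 8.314 * 0.9954 / 9.5100e-05 = 87024.1019 J/mol
Ea = 87.02 kJ/mol

87.02 kJ/mol


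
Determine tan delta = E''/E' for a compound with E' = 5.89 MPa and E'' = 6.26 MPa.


tan delta = E'' / E'
= 6.26 / 5.89
= 1.0628

tan delta = 1.0628


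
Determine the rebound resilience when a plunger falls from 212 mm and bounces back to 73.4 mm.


Resilience = h_rebound / h_drop * 100
= 73.4 / 212 * 100
= 34.6%

34.6%


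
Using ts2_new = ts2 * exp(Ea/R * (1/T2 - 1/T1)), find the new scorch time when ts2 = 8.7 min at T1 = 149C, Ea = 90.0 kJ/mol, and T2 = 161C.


Convert temperatures: T1 = 149 + 273.15 = 422.15 K, T2 = 161 + 273.15 = 434.15 K
ts2_new = 8.7 * exp(90000 / 8.314 * (1/434.15 - 1/422.15))
1/T2 - 1/T1 = -6.5475e-05
ts2_new = 4.28 min

4.28 min


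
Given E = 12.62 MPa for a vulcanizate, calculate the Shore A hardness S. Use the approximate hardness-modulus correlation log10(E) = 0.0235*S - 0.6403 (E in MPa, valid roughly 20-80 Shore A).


log10(E) = 0.0235*S - 0.6403  =>  S = (log10(E) + 0.6403) / 0.0235
log10(12.62) = 1.101059
S = (1.101059 + 0.6403) / 0.0235 = 1.741359 / 0.0235
S = 74.1

Shore A = 74.1


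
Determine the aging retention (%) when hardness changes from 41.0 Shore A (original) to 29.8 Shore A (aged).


Retention = aged / original * 100
= 29.8 / 41.0 * 100
= 72.7%

72.7%


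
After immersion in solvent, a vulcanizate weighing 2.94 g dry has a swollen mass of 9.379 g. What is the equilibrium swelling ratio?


Q = W_swollen / W_dry
Q = 9.379 / 2.94
Q = 3.19

Q = 3.19


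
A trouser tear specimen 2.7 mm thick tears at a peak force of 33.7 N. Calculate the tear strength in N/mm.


Tear strength = force / thickness
= 33.7 / 2.7
= 12.48 N/mm

12.48 N/mm


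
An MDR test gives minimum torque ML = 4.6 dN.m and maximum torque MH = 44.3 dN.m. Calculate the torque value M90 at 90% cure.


M90 = ML + 0.9 * (MH - ML)
M90 = 4.6 + 0.9 * (44.3 - 4.6)
M90 = 4.6 + 0.9 * 39.7
M90 = 40.33 dN.m

40.33 dN.m


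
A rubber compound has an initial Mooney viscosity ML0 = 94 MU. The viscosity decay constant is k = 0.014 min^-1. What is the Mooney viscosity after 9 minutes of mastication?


ML = ML0 * exp(-k * t)
ML = 94 * exp(-0.014 * 9)
ML = 94 * 0.8816
ML = 82.87 MU

82.87 MU


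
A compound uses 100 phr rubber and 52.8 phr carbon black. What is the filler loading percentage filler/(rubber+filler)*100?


Filler % = filler / (rubber + filler) * 100
= 52.8 / (100 + 52.8) * 100
= 52.8 / 152.8 * 100
= 34.55%

34.55%


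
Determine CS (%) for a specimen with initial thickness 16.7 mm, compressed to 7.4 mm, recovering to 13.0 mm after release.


CS = (t0 - recovered) / (t0 - ts) * 100
= (16.7 - 13.0) / (16.7 - 7.4) * 100
= 3.7 / 9.3 * 100
= 39.8%

39.8%


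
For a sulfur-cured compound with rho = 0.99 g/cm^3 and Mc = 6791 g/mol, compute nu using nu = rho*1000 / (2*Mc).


nu = rho * 1000 / (2 * Mc)
nu = 0.99 * 1000 / (2 * 6791)
nu = 990.0 / 13582
nu = 0.0729 mol/L

0.0729 mol/L


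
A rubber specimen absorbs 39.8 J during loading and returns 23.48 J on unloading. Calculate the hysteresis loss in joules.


Hysteresis loss = loading - unloading
= 39.8 - 23.48
= 16.32 J

16.32 J


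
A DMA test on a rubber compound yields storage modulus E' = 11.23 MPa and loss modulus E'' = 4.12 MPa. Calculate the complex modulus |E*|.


|E*| = sqrt(E'^2 + E''^2)
= sqrt(11.23^2 + 4.12^2)
= sqrt(126.1129 + 16.9744)
= 11.962 MPa

11.962 MPa


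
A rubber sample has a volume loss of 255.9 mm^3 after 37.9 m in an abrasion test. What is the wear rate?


Rate = volume_loss / distance
= 255.9 / 37.9
= 6.752 mm^3/m

6.752 mm^3/m


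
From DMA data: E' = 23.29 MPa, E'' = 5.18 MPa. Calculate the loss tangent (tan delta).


tan delta = E'' / E'
= 5.18 / 23.29
= 0.2224

tan delta = 0.2224


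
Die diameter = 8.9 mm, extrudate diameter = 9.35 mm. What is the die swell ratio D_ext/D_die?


Die swell ratio = D_extrudate / D_die
= 9.35 / 8.9
= 1.051

Die swell = 1.051


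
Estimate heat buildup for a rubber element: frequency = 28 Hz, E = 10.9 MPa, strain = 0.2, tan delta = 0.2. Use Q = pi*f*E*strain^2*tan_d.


Q = pi * f * E * strain^2 * tan_d
= pi * 28 * 10.9 * 0.2^2 * 0.2
= pi * 28 * 10.9 * 0.0400 * 0.2
= 7.6705

Q = 7.6705


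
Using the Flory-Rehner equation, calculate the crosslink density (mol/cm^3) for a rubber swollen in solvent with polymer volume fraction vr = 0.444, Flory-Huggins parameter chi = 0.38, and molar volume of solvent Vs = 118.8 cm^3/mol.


ln(1 - vr) = ln(1 - 0.444) = -0.5870
Numerator = -((-0.5870) + 0.444 + 0.38 * 0.444^2) = 0.0681
Denominator = 118.8 * (0.444^(1/3) - 0.444/2) = 64.2575
nu = 0.0681 / 64.2575 = 0.0011 mol/cm^3

0.0011 mol/cm^3


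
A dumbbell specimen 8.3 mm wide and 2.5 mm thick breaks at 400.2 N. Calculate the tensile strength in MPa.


Area = width * thickness = 8.3 * 2.5 = 20.75 mm^2
TS = force / area = 400.2 / 20.75 = 19.29 MPa

19.29 MPa


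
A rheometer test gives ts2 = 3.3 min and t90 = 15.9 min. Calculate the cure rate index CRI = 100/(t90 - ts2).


CRI = 100 / (t90 - ts2)
= 100 / (15.9 - 3.3)
= 100 / 12.6
= 7.94 min^-1

7.94 min^-1


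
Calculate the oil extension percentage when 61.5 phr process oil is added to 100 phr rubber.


Oil % = oil / (100 + oil) * 100
= 61.5 / (100 + 61.5) * 100
= 61.5 / 161.5 * 100
= 38.08%

38.08%


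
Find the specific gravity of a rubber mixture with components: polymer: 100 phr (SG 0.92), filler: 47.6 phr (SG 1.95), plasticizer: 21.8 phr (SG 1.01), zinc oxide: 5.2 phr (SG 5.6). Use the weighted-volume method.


Sum of weights = 174.6
Volume contributions:
  polymer: 100/0.92 = 108.6957
  filler: 47.6/1.95 = 24.4103
  plasticizer: 21.8/1.01 = 21.5842
  zinc oxide: 5.2/5.6 = 0.9286
Sum of volumes = 155.6186
SG = 174.6 / 155.6186 = 1.122

SG = 1.122


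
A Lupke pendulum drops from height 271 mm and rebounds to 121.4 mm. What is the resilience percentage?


Resilience = h_rebound / h_drop * 100
= 121.4 / 271 * 100
= 44.8%

44.8%


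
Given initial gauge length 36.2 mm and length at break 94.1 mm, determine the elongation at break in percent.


Elongation = (Lf - L0) / L0 * 100
= (94.1 - 36.2) / 36.2 * 100
= 57.9 / 36.2 * 100
= 159.9%

159.9%


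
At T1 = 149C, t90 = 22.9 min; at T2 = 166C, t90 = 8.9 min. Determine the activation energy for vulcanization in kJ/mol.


T1 = 422.15 K, T2 = 439.15 K
1/T1 - 1/T2 = 9.1700e-05
ln(t1/t2) = ln(22.9/8.9) = 0.9451
Ea = 8.314 * 0.9451 / 9.1700e-05 = 85686.4087 J/mol
Ea = 85.69 kJ/mol

85.69 kJ/mol


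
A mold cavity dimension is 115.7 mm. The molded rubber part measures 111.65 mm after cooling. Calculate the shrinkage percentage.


Shrinkage = (mold - part) / mold * 100
= (115.7 - 111.65) / 115.7 * 100
= 4.05 / 115.7 * 100
= 3.5%

3.5%


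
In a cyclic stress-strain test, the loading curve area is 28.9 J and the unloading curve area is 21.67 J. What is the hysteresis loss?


Hysteresis loss = loading - unloading
= 28.9 - 21.67
= 7.23 J

7.23 J


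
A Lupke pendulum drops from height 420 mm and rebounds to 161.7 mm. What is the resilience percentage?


Resilience = h_rebound / h_drop * 100
= 161.7 / 420 * 100
= 38.5%

38.5%


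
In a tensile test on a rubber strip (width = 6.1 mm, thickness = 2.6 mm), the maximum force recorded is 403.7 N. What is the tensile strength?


Area = width * thickness = 6.1 * 2.6 = 15.86 mm^2
TS = force / area = 403.7 / 15.86 = 25.45 MPa

25.45 MPa


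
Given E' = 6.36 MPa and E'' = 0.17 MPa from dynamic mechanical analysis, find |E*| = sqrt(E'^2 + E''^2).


|E*| = sqrt(E'^2 + E''^2)
= sqrt(6.36^2 + 0.17^2)
= sqrt(40.4496 + 0.0289)
= 6.362 MPa

6.362 MPa


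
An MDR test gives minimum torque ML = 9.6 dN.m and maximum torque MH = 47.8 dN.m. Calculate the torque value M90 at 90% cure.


M90 = ML + 0.9 * (MH - ML)
M90 = 9.6 + 0.9 * (47.8 - 9.6)
M90 = 9.6 + 0.9 * 38.2
M90 = 43.98 dN.m

43.98 dN.m


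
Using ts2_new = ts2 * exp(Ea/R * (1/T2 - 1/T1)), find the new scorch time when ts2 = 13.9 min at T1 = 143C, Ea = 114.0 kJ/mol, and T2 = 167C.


Convert temperatures: T1 = 143 + 273.15 = 416.15 K, T2 = 167 + 273.15 = 440.15 K
ts2_new = 13.9 * exp(114000 / 8.314 * (1/440.15 - 1/416.15))
1/T2 - 1/T1 = -1.3103e-04
ts2_new = 2.31 min

2.31 min


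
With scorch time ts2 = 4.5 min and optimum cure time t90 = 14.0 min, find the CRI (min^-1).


CRI = 100 / (t90 - ts2)
= 100 / (14.0 - 4.5)
= 100 / 9.5
= 10.53 min^-1

10.53 min^-1


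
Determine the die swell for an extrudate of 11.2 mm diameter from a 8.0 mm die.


Die swell ratio = D_extrudate / D_die
= 11.2 / 8.0
= 1.4

Die swell = 1.4


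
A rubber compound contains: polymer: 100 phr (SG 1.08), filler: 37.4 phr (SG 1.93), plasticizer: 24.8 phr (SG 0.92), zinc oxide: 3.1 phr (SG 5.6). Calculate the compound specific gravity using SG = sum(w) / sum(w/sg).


Sum of weights = 165.3
Volume contributions:
  polymer: 100/1.08 = 92.5926
  filler: 37.4/1.93 = 19.3782
  plasticizer: 24.8/0.92 = 26.9565
  zinc oxide: 3.1/5.6 = 0.5536
Sum of volumes = 139.4809
SG = 165.3 / 139.4809 = 1.185

SG = 1.185


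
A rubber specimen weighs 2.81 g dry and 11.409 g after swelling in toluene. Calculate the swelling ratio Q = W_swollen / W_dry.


Q = W_swollen / W_dry
Q = 11.409 / 2.81
Q = 4.06

Q = 4.06
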